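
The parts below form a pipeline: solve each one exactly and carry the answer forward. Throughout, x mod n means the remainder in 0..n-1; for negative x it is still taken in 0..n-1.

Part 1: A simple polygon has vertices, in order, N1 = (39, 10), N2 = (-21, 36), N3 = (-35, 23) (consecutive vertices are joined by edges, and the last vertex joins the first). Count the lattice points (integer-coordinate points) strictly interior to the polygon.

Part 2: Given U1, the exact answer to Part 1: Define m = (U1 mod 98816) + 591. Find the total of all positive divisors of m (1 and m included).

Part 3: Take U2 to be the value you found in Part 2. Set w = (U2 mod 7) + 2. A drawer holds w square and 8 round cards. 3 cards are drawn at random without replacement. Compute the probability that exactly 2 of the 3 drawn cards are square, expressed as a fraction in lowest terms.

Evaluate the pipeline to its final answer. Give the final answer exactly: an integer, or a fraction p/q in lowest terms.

Part 1: cross terms: (39*36 - -21*10)=1614, (-21*23 - -35*36)=777, (-35*10 - 39*23)=-1247; twice the area = |1144| = 1144; area = 572; boundary points = 2 + 1 + 1 = 4; strictly interior points = area - boundary/2 + 1 = 571; answer 571
Part 2: U1 = 571; m = 1162; 1162 = 2 * 7 * 83; sigma = (1 + 2) * (1 + 7) * (1 + 83) = 3 * 8 * 84 = 2016; answer 2016
Part 3: U2 = 2016; w = 2; total draws C(10,3) = 120; favorable C(2,2)*C(8,1) = 8; P = 1/15; answer 1/15

1/15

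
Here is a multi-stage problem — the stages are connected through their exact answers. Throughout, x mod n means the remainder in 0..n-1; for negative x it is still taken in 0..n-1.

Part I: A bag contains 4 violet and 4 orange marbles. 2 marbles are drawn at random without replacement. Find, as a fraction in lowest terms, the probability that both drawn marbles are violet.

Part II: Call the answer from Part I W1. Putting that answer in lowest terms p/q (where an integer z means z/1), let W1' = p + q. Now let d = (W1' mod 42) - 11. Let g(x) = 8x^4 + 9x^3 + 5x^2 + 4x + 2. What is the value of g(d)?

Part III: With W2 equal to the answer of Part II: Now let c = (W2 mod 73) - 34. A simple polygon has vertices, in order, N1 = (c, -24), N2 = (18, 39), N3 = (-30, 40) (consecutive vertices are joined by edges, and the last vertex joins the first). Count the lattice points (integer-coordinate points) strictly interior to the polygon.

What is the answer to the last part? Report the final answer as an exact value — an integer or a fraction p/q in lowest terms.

Part I: total draws C(8,2) = 28; favorable C(4,2) = 6; P = 3/14; answer 3/14
Part II: W1 = 3/14; threaded value p + q = 17; d = 6; 8*(6)^4 + 9*(6)^3 + 5*(6)^2 + 4*(6)^1 + 2 = (10368) + (1944) + (180) + (24) + (2) = 12518; answer 12518
Part III: W2 = 12518; c = 1; cross terms: (1*39 - 18*-24)=471, (18*40 - -30*39)=1890, (-30*-24 - 1*40)=680; twice the area = |3041| = 3041; area = 3041/2; boundary points = 1 + 1 + 1 = 3; strictly interior points = area - boundary/2 + 1 = 1520; answer 1520

1520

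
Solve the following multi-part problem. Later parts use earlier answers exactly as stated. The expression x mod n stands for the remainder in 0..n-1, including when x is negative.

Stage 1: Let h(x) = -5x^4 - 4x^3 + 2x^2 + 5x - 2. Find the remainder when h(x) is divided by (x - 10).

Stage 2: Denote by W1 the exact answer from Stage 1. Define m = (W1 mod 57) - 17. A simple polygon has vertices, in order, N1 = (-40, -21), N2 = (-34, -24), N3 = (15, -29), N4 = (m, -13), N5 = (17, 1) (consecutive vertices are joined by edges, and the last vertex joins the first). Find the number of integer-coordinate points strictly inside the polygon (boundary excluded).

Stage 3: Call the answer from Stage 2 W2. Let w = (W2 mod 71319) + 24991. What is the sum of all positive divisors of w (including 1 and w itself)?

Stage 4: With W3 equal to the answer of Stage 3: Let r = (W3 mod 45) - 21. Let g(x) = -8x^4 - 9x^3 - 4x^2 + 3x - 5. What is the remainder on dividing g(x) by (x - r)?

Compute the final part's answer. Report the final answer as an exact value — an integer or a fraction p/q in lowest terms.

-1474331

Stage 1: remainder = value at the root: -5*(10)^4 - 4*(10)^3 + 2*(10)^2 + 5*(10)^1 - 2 = (-50000) + (-4000) + (200) + (50) + (-2) = -53752; answer -53752
Stage 2: W1 = -53752; m = 39; cross terms: (-40*-24 - -34*-21)=246, (-34*-29 - 15*-24)=1346, (15*-13 - 39*-29)=936, (39*1 - 17*-13)=260, (17*-21 - -40*1)=-317; twice the area = |2471| = 2471; area = 2471/2; boundary points = 3 + 1 + 8 + 2 + 1 = 15; strictly interior points = area - boundary/2 + 1 = 1229; answer 1229
Stage 3: W2 = 1229; w = 26220; 26220 = 2^2 * 3 * 5 * 19 * 23; sigma = (1 + 2 + 4) * (1 + 3) * (1 + 5) * (1 + 19) * (1 + 23) = 7 * 4 * 6 * 20 * 24 = 80640; answer 80640
Stage 4: W3 = 80640; r = -21; remainder = value at the root: -8*(-21)^4 - 9*(-21)^3 - 4*(-21)^2 + 3*(-21)^1 - 5 = (-1555848) + (83349) + (-1764) + (-63) + (-5) = -1474331; answer -1474331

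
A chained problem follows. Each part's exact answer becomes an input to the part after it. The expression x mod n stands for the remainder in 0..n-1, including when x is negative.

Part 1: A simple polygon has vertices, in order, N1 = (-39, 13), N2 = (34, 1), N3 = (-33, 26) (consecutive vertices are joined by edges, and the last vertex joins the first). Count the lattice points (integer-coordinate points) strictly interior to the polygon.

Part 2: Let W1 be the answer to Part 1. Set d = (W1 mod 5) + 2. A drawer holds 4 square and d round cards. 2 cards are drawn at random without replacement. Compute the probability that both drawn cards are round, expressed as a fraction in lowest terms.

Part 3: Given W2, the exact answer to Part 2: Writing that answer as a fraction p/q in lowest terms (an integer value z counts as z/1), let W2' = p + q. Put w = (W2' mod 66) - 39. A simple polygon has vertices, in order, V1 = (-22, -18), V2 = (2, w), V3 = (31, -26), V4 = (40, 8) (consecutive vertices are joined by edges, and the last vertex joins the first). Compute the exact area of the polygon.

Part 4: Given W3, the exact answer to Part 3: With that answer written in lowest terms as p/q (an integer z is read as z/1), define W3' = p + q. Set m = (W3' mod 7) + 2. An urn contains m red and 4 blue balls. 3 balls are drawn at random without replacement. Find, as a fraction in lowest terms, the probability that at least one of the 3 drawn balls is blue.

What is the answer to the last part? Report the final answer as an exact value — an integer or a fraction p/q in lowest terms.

Part 1: cross terms: (-39*1 - 34*13)=-481, (34*26 - -33*1)=917, (-33*13 - -39*26)=585; twice the area = |1021| = 1021; area = 1021/2; boundary points = 1 + 1 + 1 = 3; strictly interior points = area - boundary/2 + 1 = 510; answer 510
Part 2: W1 = 510; d = 2; total draws C(6,2) = 15; favorable C(2,2) = 1; P = 1/15; answer 1/15
Part 3: W2 = 1/15; threaded value p + q = 16; w = -23; cross terms: (-22*-23 - 2*-18)=542, (2*-26 - 31*-23)=661, (31*8 - 40*-26)=1288, (40*-18 - -22*8)=-544; twice the area = |1947| = 1947; area = 1947/2; answer 1947/2
Part 4: W3 = 1947/2; threaded value p + q = 1949; m = 5; total draws C(9,3) = 84; complement C(5,3) = 10; favorable 84 - 10 = 74; P = 37/42; answer 37/42

37/42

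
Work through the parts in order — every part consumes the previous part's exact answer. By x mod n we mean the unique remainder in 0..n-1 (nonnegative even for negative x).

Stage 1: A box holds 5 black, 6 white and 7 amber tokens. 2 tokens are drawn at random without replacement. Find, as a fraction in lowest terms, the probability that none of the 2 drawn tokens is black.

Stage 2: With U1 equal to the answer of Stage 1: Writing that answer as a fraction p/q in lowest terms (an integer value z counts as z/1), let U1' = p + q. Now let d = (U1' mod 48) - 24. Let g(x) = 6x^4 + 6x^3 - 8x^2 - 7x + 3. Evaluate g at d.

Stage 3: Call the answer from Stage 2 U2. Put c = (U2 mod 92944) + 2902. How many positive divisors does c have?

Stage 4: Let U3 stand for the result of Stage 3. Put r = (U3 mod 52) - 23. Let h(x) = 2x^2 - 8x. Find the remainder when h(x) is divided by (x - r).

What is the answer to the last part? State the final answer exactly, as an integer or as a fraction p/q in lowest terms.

Stage 1: total draws C(18,2) = 153; favorable C(13,2) = 78; P = 26/51; answer 26/51
Stage 2: U1 = 26/51; threaded value p + q = 77; d = 5; 6*(5)^4 + 6*(5)^3 - 8*(5)^2 - 7*(5)^1 + 3 = (3750) + (750) + (-200) + (-35) + (3) = 4268; answer 4268
Stage 3: U2 = 4268; c = 7170; 7170 = 2 * 3 * 5 * 239; number of divisors = (1+1) * (1+1) * (1+1) * (1+1) = 16; answer 16
Stage 4: U3 = 16; r = -7; remainder = value at the root: 2*(-7)^2 - 8*(-7)^1 = (98) + (56) = 154; answer 154

154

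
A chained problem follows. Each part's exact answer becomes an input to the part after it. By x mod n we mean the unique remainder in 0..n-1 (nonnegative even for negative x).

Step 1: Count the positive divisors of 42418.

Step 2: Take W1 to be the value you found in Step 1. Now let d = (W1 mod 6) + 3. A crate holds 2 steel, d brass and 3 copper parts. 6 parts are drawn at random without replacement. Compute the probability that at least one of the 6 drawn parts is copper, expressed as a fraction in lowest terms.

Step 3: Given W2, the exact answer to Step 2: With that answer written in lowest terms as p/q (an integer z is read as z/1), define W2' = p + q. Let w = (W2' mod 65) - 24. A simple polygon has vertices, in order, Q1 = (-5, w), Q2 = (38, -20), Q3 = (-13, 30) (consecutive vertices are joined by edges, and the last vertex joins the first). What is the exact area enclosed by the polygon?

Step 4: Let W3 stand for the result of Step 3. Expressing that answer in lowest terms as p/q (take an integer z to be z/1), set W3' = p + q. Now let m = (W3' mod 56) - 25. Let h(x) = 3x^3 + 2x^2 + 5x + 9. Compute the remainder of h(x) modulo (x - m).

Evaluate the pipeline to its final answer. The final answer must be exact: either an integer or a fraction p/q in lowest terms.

12889

Step 1: 42418 = 2 * 127 * 167; number of divisors = (1+1) * (1+1) * (1+1) = 8; answer 8
Step 2: W1 = 8; d = 5; total draws C(10,6) = 210; complement C(7,6) = 7; favorable 210 - 7 = 203; P = 29/30; answer 29/30
Step 3: W2 = 29/30; threaded value p + q = 59; w = 35; cross terms: (-5*-20 - 38*35)=-1230, (38*30 - -13*-20)=880, (-13*35 - -5*30)=-305; twice the area = |-655| = 655; area = 655/2; answer 655/2
Step 4: W3 = 655/2; threaded value p + q = 657; m = 16; remainder = value at the root: 3*(16)^3 + 2*(16)^2 + 5*(16)^1 + 9 = (12288) + (512) + (80) + (9) = 12889; answer 12889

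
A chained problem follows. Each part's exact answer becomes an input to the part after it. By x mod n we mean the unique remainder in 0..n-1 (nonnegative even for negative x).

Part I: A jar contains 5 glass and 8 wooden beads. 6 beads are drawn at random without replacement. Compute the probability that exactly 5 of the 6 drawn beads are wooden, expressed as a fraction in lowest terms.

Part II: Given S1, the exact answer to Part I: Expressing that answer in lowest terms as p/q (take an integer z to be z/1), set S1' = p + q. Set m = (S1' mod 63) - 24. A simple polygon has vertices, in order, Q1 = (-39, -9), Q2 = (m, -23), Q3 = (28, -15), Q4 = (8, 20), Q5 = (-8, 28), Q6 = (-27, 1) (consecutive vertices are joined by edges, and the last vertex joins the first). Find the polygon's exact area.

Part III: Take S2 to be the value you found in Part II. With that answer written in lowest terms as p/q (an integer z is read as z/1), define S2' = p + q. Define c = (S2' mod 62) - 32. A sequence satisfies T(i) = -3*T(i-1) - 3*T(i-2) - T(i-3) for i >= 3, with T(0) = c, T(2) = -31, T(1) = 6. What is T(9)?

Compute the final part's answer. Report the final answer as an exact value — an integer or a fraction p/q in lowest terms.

Part I: total draws C(13,6) = 1716; favorable C(8,5)*C(5,1) = 280; P = 70/429; answer 70/429
Part II: S1 = 70/429; threaded value p + q = 499; m = 34; cross terms: (-39*-23 - 34*-9)=1203, (34*-15 - 28*-23)=134, (28*20 - 8*-15)=680, (8*28 - -8*20)=384, (-8*1 - -27*28)=748, (-27*-9 - -39*1)=282; twice the area = |3431| = 3431; area = 3431/2; answer 3431/2
Part III: S2 = 3431/2; threaded value p + q = 3433; c = -9; T(3) = -3*(-31) - 3*(6) - 1*(-9) = 84; iterating: T(3)=84, T(4)=-165, T(5)=274, T(6)=-411, T(7)=576, T(8)=-769, T(9)=990; answer 990

990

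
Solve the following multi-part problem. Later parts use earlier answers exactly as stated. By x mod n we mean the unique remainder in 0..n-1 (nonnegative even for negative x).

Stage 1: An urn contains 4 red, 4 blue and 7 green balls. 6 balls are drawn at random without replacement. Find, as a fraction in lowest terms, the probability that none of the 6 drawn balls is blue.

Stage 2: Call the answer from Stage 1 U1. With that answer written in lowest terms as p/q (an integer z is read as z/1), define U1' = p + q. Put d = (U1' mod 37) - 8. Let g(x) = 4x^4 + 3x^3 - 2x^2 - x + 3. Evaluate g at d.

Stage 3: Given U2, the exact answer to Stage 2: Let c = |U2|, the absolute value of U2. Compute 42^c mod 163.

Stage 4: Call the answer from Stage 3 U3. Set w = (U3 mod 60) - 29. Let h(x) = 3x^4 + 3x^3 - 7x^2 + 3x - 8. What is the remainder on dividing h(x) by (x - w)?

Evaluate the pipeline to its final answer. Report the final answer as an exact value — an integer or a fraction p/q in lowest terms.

Stage 1: total draws C(15,6) = 5005; favorable C(11,6) = 462; P = 6/65; answer 6/65
Stage 2: U1 = 6/65; threaded value p + q = 71; d = 26; 4*(26)^4 + 3*(26)^3 - 2*(26)^2 - 1*(26)^1 + 3 = (1827904) + (52728) + (-1352) + (-26) + (3) = 1879257; answer 1879257
Stage 3: U2 = 1879257; c = 1879257; squarings mod 163: 42^1=42, 42^2=134, 42^4=26, 42^8=24, 42^16=87, 42^32=71, 42^64=151, 42^128=144, 42^256=35, 42^512=84, 42^1024=47, 42^2048=90, 42^4096=113, 42^8192=55, 42^16384=91, 42^32768=131, 42^65536=46, 42^131072=160, 42^262144=9, 42^524288=81, 42^1048576=41; 42^1879257 = 42^1 * 42^8 * 42^16 * 42^64 * 42^128 * 42^1024 * 42^2048 * 42^8192 * 42^32768 * 42^262144 * 42^524288 * 42^1048576 = 142 (mod 163); answer 142
Stage 4: U3 = 142; w = -7; remainder = value at the root: 3*(-7)^4 + 3*(-7)^3 - 7*(-7)^2 + 3*(-7)^1 - 8 = (7203) + (-1029) + (-343) + (-21) + (-8) = 5802; answer 5802

5802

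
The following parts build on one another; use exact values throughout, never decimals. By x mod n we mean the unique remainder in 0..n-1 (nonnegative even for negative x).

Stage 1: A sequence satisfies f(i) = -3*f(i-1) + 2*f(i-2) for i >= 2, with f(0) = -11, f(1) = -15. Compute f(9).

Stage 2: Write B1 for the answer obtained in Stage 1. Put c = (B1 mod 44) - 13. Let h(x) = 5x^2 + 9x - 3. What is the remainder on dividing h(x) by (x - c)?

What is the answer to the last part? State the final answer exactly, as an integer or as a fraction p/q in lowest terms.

Stage 1: f(2) = -3*(-15) + 2*(-11) = 23; iterating: f(2)=23, f(3)=-99, f(4)=343, f(5)=-1227, f(6)=4367, f(7)=-15555, f(8)=55399, f(9)=-197307; answer -197307
Stage 2: B1 = -197307; c = 20; remainder = value at the root: 5*(20)^2 + 9*(20)^1 - 3 = (2000) + (180) + (-3) = 2177; answer 2177

2177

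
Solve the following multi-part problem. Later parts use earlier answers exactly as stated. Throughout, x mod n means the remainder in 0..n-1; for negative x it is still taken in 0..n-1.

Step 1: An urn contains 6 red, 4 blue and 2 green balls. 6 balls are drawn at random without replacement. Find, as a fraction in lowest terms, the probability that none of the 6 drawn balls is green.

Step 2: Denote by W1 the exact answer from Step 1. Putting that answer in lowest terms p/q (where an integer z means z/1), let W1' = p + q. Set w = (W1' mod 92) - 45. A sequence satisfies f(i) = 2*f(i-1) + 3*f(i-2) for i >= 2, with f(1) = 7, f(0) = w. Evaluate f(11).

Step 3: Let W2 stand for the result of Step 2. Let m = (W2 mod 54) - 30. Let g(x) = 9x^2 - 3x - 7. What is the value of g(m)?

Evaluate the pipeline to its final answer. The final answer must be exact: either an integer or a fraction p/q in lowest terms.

3185

Step 1: total draws C(12,6) = 924; favorable C(10,6) = 210; P = 5/22; answer 5/22
Step 2: W1 = 5/22; threaded value p + q = 27; w = -18; f(2) = 2*(7) + 3*(-18) = -40; iterating: f(2)=-40, f(3)=-59, f(4)=-238, f(5)=-653, f(6)=-2020, f(7)=-5999, f(8)=-18058, f(9)=-54113, f(10)=-162400, f(11)=-487139; answer -487139
Step 3: W2 = -487139; m = 19; 9*(19)^2 - 3*(19)^1 - 7 = (3249) + (-57) + (-7) = 3185; answer 3185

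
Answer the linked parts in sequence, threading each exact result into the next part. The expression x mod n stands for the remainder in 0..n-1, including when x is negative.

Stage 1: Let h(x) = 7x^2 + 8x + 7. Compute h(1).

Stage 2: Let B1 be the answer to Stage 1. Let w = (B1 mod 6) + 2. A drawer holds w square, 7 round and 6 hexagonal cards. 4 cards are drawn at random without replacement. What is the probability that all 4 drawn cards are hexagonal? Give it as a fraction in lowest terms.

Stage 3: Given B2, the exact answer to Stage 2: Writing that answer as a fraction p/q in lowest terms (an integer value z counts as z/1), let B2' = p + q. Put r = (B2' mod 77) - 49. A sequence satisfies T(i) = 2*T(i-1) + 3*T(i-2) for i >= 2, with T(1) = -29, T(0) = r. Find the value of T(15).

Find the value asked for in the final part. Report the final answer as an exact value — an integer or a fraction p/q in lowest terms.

-46633967

Stage 1: 7*(1)^2 + 8*(1)^1 + 7 = (7) + (8) + (7) = 22; answer 22
Stage 2: B1 = 22; w = 6; total draws C(19,4) = 3876; favorable C(6,4) = 15; P = 5/1292; answer 5/1292
Stage 3: B2 = 5/1292; threaded value p + q = 1297; r = 16; T(2) = 2*(-29) + 3*(16) = -10; iterating: T(2)=-10, T(3)=-107, T(4)=-244, T(5)=-809, T(6)=-2350, T(7)=-7127, T(8)=-21304, T(9)=-63989, T(10)=-191890, T(11)=-575747, T(12)=-1727164, T(13)=-5181569, T(14)=-15544630, T(15)=-46633967; answer -46633967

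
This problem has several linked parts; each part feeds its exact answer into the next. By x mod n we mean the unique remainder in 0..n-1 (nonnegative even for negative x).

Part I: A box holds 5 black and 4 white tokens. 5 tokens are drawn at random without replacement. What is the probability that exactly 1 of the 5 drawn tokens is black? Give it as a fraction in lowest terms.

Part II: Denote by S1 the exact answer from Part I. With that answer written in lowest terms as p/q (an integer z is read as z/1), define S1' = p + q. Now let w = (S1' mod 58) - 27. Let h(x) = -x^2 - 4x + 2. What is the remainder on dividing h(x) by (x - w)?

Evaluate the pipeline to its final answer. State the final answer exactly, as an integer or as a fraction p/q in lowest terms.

Part I: total draws C(9,5) = 126; favorable C(5,1)*C(4,4) = 5; P = 5/126; answer 5/126
Part II: S1 = 5/126; threaded value p + q = 131; w = -12; remainder = value at the root: -1*(-12)^2 - 4*(-12)^1 + 2 = (-144) + (48) + (2) = -94; answer -94

-94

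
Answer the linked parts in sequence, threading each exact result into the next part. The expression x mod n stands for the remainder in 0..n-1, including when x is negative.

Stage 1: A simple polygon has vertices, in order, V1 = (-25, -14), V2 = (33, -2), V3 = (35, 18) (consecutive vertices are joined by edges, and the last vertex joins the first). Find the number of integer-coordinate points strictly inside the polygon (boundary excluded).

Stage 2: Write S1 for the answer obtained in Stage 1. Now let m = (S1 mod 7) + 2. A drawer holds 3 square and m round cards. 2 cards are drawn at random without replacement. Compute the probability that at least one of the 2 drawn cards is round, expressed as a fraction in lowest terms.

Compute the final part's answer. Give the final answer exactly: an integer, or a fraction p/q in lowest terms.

Stage 1: cross terms: (-25*-2 - 33*-14)=512, (33*18 - 35*-2)=664, (35*-14 - -25*18)=-40; twice the area = |1136| = 1136; area = 568; boundary points = 2 + 2 + 4 = 8; strictly interior points = area - boundary/2 + 1 = 565; answer 565
Stage 2: S1 = 565; m = 7; total draws C(10,2) = 45; complement C(3,2) = 3; favorable 45 - 3 = 42; P = 14/15; answer 14/15

14/15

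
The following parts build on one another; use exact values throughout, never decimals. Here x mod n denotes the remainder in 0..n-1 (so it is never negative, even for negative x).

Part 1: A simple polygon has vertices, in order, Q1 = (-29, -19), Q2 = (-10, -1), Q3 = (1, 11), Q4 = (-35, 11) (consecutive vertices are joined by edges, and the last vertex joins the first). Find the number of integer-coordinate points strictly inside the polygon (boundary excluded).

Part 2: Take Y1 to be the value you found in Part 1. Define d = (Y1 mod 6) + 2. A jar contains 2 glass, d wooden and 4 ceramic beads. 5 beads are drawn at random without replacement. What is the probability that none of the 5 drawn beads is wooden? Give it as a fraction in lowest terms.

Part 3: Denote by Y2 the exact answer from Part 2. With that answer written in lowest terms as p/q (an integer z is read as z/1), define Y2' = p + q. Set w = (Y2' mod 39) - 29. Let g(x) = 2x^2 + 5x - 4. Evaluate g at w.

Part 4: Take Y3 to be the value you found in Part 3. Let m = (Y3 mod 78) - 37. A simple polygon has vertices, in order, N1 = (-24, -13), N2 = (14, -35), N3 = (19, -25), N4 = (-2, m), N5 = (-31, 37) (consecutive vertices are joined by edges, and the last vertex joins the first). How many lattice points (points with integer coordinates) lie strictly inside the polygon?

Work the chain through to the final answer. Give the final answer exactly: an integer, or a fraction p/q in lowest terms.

Part 1: cross terms: (-29*-1 - -10*-19)=-161, (-10*11 - 1*-1)=-109, (1*11 - -35*11)=396, (-35*-19 - -29*11)=984; twice the area = |1110| = 1110; area = 555; boundary points = 1 + 1 + 36 + 6 = 44; strictly interior points = area - boundary/2 + 1 = 534; answer 534
Part 2: Y1 = 534; d = 2; total draws C(8,5) = 56; favorable C(6,5) = 6; P = 3/28; answer 3/28
Part 3: Y2 = 3/28; threaded value p + q = 31; w = 2; 2*(2)^2 + 5*(2)^1 - 4 = (8) + (10) + (-4) = 14; answer 14
Part 4: Y3 = 14; m = -23; cross terms: (-24*-35 - 14*-13)=1022, (14*-25 - 19*-35)=315, (19*-23 - -2*-25)=-487, (-2*37 - -31*-23)=-787, (-31*-13 - -24*37)=1291; twice the area = |1354| = 1354; area = 677; boundary points = 2 + 5 + 1 + 1 + 1 = 10; strictly interior points = area - boundary/2 + 1 = 673; answer 673

673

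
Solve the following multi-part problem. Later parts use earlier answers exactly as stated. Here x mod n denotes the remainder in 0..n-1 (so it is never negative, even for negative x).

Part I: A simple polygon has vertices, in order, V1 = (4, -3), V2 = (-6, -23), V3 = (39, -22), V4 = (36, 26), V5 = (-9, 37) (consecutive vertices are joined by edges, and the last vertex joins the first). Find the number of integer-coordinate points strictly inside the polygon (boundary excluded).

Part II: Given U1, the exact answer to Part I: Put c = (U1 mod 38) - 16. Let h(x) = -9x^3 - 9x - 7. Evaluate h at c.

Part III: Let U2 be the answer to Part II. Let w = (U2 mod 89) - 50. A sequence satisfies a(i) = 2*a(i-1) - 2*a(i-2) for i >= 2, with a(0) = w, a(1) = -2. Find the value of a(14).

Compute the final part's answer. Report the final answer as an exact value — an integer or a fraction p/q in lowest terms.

Part I: cross terms: (4*-23 - -6*-3)=-110, (-6*-22 - 39*-23)=1029, (39*26 - 36*-22)=1806, (36*37 - -9*26)=1566, (-9*-3 - 4*37)=-121; twice the area = |4170| = 4170; area = 2085; boundary points = 10 + 1 + 3 + 1 + 1 = 16; strictly interior points = area - boundary/2 + 1 = 2078; answer 2078
Part II: U1 = 2078; c = 10; -9*(10)^3 - 9*(10)^1 - 7 = (-9000) + (-90) + (-7) = -9097; answer -9097
Part III: U2 = -9097; w = 20; a(2) = 2*(-2) - 2*(20) = -44; iterating: a(2)=-44, a(3)=-84, a(4)=-80, a(5)=8, a(6)=176, a(7)=336, a(8)=320, a(9)=-32, a(10)=-704, a(11)=-1344, a(12)=-1280, a(13)=128, a(14)=2816; answer 2816

2816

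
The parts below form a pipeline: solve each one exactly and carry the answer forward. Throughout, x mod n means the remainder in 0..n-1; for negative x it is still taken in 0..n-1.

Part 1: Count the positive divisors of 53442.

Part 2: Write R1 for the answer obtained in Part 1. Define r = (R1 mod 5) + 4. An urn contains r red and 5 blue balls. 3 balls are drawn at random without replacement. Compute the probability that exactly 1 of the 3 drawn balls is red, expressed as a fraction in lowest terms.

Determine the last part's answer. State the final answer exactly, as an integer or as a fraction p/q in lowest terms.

4/11

Part 1: 53442 = 2 * 3^2 * 2969; number of divisors = (1+1) * (2+1) * (1+1) = 12; answer 12
Part 2: R1 = 12; r = 6; total draws C(11,3) = 165; favorable C(6,1)*C(5,2) = 60; P = 4/11; answer 4/11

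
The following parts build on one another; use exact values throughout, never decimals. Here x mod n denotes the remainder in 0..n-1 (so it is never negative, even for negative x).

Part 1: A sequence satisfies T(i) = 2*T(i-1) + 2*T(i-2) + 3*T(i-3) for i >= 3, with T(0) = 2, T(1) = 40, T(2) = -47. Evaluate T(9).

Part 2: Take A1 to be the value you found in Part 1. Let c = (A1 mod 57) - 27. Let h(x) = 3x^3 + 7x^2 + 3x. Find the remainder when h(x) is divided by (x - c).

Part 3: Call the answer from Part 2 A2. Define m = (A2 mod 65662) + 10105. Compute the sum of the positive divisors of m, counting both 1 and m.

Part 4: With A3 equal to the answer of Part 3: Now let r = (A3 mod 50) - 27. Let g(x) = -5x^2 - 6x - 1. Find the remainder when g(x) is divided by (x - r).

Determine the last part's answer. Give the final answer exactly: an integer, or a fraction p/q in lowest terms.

Part 1: T(3) = 2*(-47) + 2*(40) + 3*(2) = -8; iterating: T(3)=-8, T(4)=10, T(5)=-137, T(6)=-278, T(7)=-800, T(8)=-2567, T(9)=-7568; answer -7568
Part 2: A1 = -7568; c = -14; remainder = value at the root: 3*(-14)^3 + 7*(-14)^2 + 3*(-14)^1 = (-8232) + (1372) + (-42) = -6902; answer -6902
Part 3: A2 = -6902; m = 68865; 68865 = 3 * 5 * 4591; sigma = (1 + 3) * (1 + 5) * (1 + 4591) = 4 * 6 * 4592 = 110208; answer 110208
Part 4: A3 = 110208; r = -19; remainder = value at the root: -5*(-19)^2 - 6*(-19)^1 - 1 = (-1805) + (114) + (-1) = -1692; answer -1692

-1692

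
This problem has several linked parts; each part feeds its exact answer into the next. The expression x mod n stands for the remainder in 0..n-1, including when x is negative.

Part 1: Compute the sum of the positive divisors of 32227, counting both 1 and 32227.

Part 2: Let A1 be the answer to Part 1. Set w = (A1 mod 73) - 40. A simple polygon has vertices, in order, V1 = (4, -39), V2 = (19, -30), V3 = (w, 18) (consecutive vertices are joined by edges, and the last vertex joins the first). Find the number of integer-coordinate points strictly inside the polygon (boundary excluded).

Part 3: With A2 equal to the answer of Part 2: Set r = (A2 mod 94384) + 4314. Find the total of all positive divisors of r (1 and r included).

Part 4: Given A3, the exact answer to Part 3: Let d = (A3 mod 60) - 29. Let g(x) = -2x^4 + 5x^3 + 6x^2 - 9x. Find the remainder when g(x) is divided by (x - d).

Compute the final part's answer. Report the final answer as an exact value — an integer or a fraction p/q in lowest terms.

-1531200

Part 1: 32227 = 13 * 37 * 67; sigma = (1 + 13) * (1 + 37) * (1 + 67) = 14 * 38 * 68 = 36176; answer 36176
Part 2: A1 = 36176; w = 1; cross terms: (4*-30 - 19*-39)=621, (19*18 - 1*-30)=372, (1*-39 - 4*18)=-111; twice the area = |882| = 882; area = 441; boundary points = 3 + 6 + 3 = 12; strictly interior points = area - boundary/2 + 1 = 436; answer 436
Part 3: A2 = 436; r = 4750; 4750 = 2 * 5^3 * 19; sigma = (1 + 2) * (1 + 5 + 25 + 125) * (1 + 19) = 3 * 156 * 20 = 9360; answer 9360
Part 4: A3 = 9360; d = -29; remainder = value at the root: -2*(-29)^4 + 5*(-29)^3 + 6*(-29)^2 - 9*(-29)^1 = (-1414562) + (-121945) + (5046) + (261) = -1531200; answer -1531200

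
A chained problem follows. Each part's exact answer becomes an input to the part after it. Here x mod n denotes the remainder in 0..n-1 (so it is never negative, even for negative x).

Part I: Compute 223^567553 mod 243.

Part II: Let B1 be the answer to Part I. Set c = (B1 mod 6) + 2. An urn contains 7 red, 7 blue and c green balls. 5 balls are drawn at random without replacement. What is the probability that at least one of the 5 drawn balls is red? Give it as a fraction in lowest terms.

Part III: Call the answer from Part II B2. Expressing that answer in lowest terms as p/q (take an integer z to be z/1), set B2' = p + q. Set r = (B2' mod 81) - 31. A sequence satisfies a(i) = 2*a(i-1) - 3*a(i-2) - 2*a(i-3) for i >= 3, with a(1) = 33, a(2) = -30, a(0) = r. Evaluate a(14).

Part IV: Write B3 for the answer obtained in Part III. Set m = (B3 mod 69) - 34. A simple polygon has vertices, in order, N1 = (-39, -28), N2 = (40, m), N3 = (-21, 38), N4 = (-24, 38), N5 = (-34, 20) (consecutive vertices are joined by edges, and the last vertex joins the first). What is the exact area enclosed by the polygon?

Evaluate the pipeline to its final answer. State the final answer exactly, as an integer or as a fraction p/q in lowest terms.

Part I: squarings mod 243: 223^1=223, 223^2=157, 223^4=106, 223^8=58, 223^16=205, 223^32=229, 223^64=196, 223^128=22, 223^256=241, 223^512=4, 223^1024=16, 223^2048=13, 223^4096=169, 223^8192=130, 223^16384=133, 223^32768=193, 223^65536=70, 223^131072=40, 223^262144=142, 223^524288=238; 223^567553 = 223^1 * 223^256 * 223^2048 * 223^8192 * 223^32768 * 223^524288 = 79 (mod 243); answer 79
Part II: B1 = 79; c = 3; total draws C(17,5) = 6188; complement C(10,5) = 252; favorable 6188 - 252 = 5936; P = 212/221; answer 212/221
Part III: B2 = 212/221; threaded value p + q = 433; r = -3; a(3) = 2*(-30) - 3*(33) - 2*(-3) = -153; iterating: a(3)=-153, a(4)=-282, a(5)=-45, a(6)=1062, a(7)=2823, a(8)=2550, a(9)=-5493, a(10)=-24282, a(11)=-37185, a(12)=9462, a(13)=179043, a(14)=404070; answer 404070
Part IV: B3 = 404070; m = -28; cross terms: (-39*-28 - 40*-28)=2212, (40*38 - -21*-28)=932, (-21*38 - -24*38)=114, (-24*20 - -34*38)=812, (-34*-28 - -39*20)=1732; twice the area = |5802| = 5802; area = 2901; answer 2901

2901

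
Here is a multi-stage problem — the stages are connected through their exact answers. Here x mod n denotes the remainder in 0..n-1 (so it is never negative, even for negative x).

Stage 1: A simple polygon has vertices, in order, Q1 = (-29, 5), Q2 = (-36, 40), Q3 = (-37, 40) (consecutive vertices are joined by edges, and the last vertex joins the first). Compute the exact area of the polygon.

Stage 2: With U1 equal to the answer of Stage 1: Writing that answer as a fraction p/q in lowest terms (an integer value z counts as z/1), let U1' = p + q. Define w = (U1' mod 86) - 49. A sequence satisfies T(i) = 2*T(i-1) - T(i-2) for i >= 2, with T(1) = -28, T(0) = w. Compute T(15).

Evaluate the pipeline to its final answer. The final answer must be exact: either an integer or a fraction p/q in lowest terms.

-252

Stage 1: cross terms: (-29*40 - -36*5)=-980, (-36*40 - -37*40)=40, (-37*5 - -29*40)=975; twice the area = |35| = 35; area = 35/2; answer 35/2
Stage 2: U1 = 35/2; threaded value p + q = 37; w = -12; T(2) = 2*(-28) - 1*(-12) = -44; iterating: T(2)=-44, T(3)=-60, T(4)=-76, T(5)=-92, T(6)=-108, T(7)=-124, T(8)=-140, T(9)=-156, T(10)=-172, T(11)=-188, T(12)=-204, T(13)=-220, T(14)=-236, T(15)=-252; answer -252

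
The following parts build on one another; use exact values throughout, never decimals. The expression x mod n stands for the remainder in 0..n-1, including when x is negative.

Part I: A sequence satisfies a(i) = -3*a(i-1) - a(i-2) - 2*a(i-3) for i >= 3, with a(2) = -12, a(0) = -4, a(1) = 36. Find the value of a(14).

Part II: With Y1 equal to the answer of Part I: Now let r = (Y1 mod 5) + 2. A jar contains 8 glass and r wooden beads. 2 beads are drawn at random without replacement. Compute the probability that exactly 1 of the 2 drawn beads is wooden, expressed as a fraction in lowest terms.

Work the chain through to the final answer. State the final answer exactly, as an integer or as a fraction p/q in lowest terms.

20/39

Part I: a(3) = -3*(-12) - 1*(36) - 2*(-4) = 8; iterating: a(3)=8, a(4)=-84, a(5)=268, a(6)=-736, a(7)=2108, a(8)=-6124, a(9)=17736, a(10)=-51300, a(11)=148412, a(12)=-429408, a(13)=1242412, a(14)=-3594652; answer -3594652
Part II: Y1 = -3594652; r = 5; total draws C(13,2) = 78; favorable C(5,1)*C(8,1) = 40; P = 20/39; answer 20/39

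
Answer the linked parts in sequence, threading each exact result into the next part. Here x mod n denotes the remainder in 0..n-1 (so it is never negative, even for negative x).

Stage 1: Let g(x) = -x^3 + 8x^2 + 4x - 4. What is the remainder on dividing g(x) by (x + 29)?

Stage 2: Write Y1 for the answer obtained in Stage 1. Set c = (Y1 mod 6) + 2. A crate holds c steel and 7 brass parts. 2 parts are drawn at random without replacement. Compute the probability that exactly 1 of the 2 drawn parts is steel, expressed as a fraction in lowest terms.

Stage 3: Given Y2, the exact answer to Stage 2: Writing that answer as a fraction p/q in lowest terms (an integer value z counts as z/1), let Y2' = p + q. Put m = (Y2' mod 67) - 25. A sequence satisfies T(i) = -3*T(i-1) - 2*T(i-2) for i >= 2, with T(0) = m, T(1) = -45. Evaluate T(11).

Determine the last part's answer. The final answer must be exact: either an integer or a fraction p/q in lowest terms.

-98253

Stage 1: remainder = value at the root: -1*(-29)^3 + 8*(-29)^2 + 4*(-29)^1 - 4 = (24389) + (6728) + (-116) + (-4) = 30997; answer 30997
Stage 2: Y1 = 30997; c = 3; total draws C(10,2) = 45; favorable C(3,1)*C(7,1) = 21; P = 7/15; answer 7/15
Stage 3: Y2 = 7/15; threaded value p + q = 22; m = -3; T(2) = -3*(-45) - 2*(-3) = 141; iterating: T(2)=141, T(3)=-333, T(4)=717, T(5)=-1485, T(6)=3021, T(7)=-6093, T(8)=12237, T(9)=-24525, T(10)=49101, T(11)=-98253; answer -98253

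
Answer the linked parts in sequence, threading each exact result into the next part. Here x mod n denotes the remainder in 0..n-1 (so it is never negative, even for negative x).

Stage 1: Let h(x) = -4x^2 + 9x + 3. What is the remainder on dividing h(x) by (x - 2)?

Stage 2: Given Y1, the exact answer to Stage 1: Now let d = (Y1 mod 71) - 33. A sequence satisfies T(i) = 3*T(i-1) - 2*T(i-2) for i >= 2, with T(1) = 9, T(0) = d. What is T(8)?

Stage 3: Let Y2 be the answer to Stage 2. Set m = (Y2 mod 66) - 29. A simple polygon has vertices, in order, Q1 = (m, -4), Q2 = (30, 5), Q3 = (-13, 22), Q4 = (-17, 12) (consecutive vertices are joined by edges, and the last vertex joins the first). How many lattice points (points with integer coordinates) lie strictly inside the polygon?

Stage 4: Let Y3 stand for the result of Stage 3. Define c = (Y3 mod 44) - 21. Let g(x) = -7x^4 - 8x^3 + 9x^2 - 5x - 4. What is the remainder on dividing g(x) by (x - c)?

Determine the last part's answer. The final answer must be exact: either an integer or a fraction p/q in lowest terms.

-13591

Stage 1: remainder = value at the root: -4*(2)^2 + 9*(2)^1 + 3 = (-16) + (18) + (3) = 5; answer 5
Stage 2: Y1 = 5; d = -28; T(2) = 3*(9) - 2*(-28) = 83; iterating: T(2)=83, T(3)=231, T(4)=527, T(5)=1119, T(6)=2303, T(7)=4671, T(8)=9407; answer 9407
Stage 3: Y2 = 9407; m = 6; cross terms: (6*5 - 30*-4)=150, (30*22 - -13*5)=725, (-13*12 - -17*22)=218, (-17*-4 - 6*12)=-4; twice the area = |1089| = 1089; area = 1089/2; boundary points = 3 + 1 + 2 + 1 = 7; strictly interior points = area - boundary/2 + 1 = 542; answer 542
Stage 4: Y3 = 542; c = -7; remainder = value at the root: -7*(-7)^4 - 8*(-7)^3 + 9*(-7)^2 - 5*(-7)^1 - 4 = (-16807) + (2744) + (441) + (35) + (-4) = -13591; answer -13591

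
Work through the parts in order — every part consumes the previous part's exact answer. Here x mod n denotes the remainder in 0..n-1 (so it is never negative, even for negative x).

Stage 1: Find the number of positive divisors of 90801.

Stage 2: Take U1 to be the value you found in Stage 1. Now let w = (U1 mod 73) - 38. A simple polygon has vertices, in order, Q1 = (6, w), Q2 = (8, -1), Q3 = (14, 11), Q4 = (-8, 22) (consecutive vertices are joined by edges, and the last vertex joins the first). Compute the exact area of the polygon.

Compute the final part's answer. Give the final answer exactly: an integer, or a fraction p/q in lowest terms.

324

Stage 1: 90801 = 3^4 * 19 * 59; number of divisors = (4+1) * (1+1) * (1+1) = 20; answer 20
Stage 2: U1 = 20; w = -18; cross terms: (6*-1 - 8*-18)=138, (8*11 - 14*-1)=102, (14*22 - -8*11)=396, (-8*-18 - 6*22)=12; twice the area = |648| = 648; area = 324; answer 324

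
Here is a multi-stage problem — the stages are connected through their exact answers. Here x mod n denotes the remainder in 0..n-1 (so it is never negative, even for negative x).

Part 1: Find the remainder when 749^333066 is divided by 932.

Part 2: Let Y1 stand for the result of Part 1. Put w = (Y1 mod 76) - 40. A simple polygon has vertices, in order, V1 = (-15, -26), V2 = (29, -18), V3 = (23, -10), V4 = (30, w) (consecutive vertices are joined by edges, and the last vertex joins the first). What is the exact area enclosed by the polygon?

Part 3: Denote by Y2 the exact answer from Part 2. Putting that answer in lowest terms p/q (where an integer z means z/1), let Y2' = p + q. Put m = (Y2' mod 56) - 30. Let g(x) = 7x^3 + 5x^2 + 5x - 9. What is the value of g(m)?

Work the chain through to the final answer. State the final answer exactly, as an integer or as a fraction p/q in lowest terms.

Part 1: squarings mod 932: 749^1=749, 749^2=869, 749^4=241, 749^8=297, 749^16=601, 749^32=517, 749^64=737, 749^128=745, 749^256=485, 749^512=361, 749^1024=773, 749^2048=117, 749^4096=641, 749^8192=801, 749^16384=385, 749^32768=37, 749^65536=437, 749^131072=841, 749^262144=825; 749^333066 = 749^2 * 749^8 * 749^256 * 749^1024 * 749^4096 * 749^65536 * 749^262144 = 909 (mod 932); answer 909
Part 2: Y1 = 909; w = 33; cross terms: (-15*-18 - 29*-26)=1024, (29*-10 - 23*-18)=124, (23*33 - 30*-10)=1059, (30*-26 - -15*33)=-285; twice the area = |1922| = 1922; area = 961; answer 961
Part 3: Y2 = 961; threaded value p + q = 962; m = -20; 7*(-20)^3 + 5*(-20)^2 + 5*(-20)^1 - 9 = (-56000) + (2000) + (-100) + (-9) = -54109; answer -54109

-54109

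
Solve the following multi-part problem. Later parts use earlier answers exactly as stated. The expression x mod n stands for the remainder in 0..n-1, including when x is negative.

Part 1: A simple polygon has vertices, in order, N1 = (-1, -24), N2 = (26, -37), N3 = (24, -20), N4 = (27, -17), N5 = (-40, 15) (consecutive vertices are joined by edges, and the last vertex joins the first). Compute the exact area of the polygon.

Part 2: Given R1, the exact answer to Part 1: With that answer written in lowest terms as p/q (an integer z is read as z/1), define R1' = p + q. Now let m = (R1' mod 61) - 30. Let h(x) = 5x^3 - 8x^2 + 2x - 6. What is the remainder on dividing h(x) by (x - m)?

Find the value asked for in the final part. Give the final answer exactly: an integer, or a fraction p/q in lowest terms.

63

Part 1: cross terms: (-1*-37 - 26*-24)=661, (26*-20 - 24*-37)=368, (24*-17 - 27*-20)=132, (27*15 - -40*-17)=-275, (-40*-24 - -1*15)=975; twice the area = |1861| = 1861; area = 1861/2; answer 1861/2
Part 2: R1 = 1861/2; threaded value p + q = 1863; m = 3; remainder = value at the root: 5*(3)^3 - 8*(3)^2 + 2*(3)^1 - 6 = (135) + (-72) + (6) + (-6) = 63; answer 63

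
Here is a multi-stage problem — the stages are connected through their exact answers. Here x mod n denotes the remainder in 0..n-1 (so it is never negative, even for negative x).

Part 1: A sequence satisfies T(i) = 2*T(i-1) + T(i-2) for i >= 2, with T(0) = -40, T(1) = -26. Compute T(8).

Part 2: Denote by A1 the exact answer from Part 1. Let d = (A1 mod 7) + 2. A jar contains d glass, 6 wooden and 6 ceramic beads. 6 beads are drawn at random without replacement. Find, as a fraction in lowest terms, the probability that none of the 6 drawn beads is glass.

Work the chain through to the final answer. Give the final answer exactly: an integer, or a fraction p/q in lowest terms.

Part 1: T(2) = 2*(-26) + 1*(-40) = -92; iterating: T(2)=-92, T(3)=-210, T(4)=-512, T(5)=-1234, T(6)=-2980, T(7)=-7194, T(8)=-17368; answer -17368
Part 2: A1 = -17368; d = 8; total draws C(20,6) = 38760; favorable C(12,6) = 924; P = 77/3230; answer 77/3230

77/3230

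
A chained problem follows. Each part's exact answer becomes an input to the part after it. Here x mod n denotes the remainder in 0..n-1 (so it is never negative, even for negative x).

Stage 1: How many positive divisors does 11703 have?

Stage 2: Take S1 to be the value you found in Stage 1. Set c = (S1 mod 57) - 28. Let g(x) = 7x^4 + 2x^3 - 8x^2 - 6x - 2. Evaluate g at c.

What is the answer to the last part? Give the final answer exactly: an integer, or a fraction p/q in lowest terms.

1100918

Stage 1: 11703 = 3 * 47 * 83; number of divisors = (1+1) * (1+1) * (1+1) = 8; answer 8
Stage 2: S1 = 8; c = -20; 7*(-20)^4 + 2*(-20)^3 - 8*(-20)^2 - 6*(-20)^1 - 2 = (1120000) + (-16000) + (-3200) + (120) + (-2) = 1100918; answer 1100918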